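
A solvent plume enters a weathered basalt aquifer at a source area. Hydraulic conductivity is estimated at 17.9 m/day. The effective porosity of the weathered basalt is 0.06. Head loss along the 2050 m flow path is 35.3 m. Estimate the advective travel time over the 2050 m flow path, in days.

399

Hydraulic gradient i = Δh / L = 35.3 / 2050 = 0.01722.
Darcy flux q = K · i = 17.90 × 0.01722 = 0.3082 m/day.
Seepage velocity v = q / n_e = 0.3082 / 0.06 = 5.137 m/day.
Travel time t = L / v = 2050 / 5.137 = 399.1 days.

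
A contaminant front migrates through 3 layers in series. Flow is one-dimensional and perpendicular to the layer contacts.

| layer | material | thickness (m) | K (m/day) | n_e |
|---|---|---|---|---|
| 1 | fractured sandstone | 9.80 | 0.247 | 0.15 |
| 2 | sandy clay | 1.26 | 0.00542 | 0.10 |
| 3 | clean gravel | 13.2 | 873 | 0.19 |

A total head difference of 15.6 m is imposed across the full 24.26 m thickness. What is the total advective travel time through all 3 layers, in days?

71.6

With flow normal to the layers, continuity requires the same specific discharge q through every layer.
Σ(b_i/K_i) = 9.80/0.247 + 1.26/0.00542 + 13.2/873 = 272.2 d.
q = Δh / Σ(b_i/K_i) = 15.6 / 272.2 = 0.05732 m/day.
In each layer the seepage velocity is v_i = q/n_i, so the layer transit time is t_i = b_i·n_i / q:
  layer 1 (fractured sandstone): t_1 = 9.80 × 0.15 / 0.05732 = 25.65 d
  layer 2 (sandy clay): t_2 = 1.26 × 0.10 / 0.05732 = 2.198 d
  layer 3 (clean gravel): t_3 = 13.2 × 0.19 / 0.05732 = 43.76 d
Total t = Σ t_i = 71.60 days.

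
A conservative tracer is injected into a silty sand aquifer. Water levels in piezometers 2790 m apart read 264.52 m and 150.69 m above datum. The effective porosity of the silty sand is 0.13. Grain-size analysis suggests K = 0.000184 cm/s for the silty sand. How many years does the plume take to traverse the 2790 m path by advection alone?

Convert K: 0.000184 cm/s × 864 = 0.1590 m/day.
Hydraulic gradient i = (264.52 − 150.69) / 2790 = 113.83 / 2790 = 0.04080.
Darcy flux q = K · i = 0.1590 × 0.04080 = 0.006486 m/day.
Seepage velocity v = q / n_e = 0.006486 / 0.13 = 0.04989 m/day.
Travel time t = L / v = 2790 / 0.04989 = 55920 days = 153.1 years.

153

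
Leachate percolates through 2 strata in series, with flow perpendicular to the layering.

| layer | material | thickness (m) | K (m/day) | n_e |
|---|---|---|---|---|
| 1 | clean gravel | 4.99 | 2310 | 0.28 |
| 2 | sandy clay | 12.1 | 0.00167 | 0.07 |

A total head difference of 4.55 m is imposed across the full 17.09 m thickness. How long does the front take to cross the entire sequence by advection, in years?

9.78

With flow normal to the layers, continuity requires the same specific discharge q through every layer.
Σ(b_i/K_i) = 4.99/2310 + 12.1/0.00167 = 7246 d.
q = Δh / Σ(b_i/K_i) = 4.55 / 7246 = 0.0006280 m/day.
In each layer the seepage velocity is v_i = q/n_i, so the layer transit time is t_i = b_i·n_i / q:
  layer 1 (clean gravel): t_1 = 4.99 × 0.28 / 0.0006280 = 2225 d
  layer 2 (sandy clay): t_2 = 12.1 × 0.07 / 0.0006280 = 1349 d
Total t = Σ t_i = 3574 days = 9.784 years.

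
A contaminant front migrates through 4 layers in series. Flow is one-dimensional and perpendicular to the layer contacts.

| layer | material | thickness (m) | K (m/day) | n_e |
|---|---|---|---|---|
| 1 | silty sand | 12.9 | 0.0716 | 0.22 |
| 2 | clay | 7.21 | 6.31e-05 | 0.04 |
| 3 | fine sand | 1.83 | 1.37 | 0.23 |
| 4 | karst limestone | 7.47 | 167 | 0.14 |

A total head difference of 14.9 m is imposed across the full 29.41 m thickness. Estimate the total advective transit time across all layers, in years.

With flow normal to the layers, continuity requires the same specific discharge q through every layer.
Σ(b_i/K_i) = 12.9/0.0716 + 7.21/6.31e-05 + 1.83/1.37 + 7.47/167 = 1.144e+05 d.
q = Δh / Σ(b_i/K_i) = 14.9 / 1.144e+05 = 0.0001302 m/day.
In each layer the seepage velocity is v_i = q/n_i, so the layer transit time is t_i = b_i·n_i / q:
  layer 1 (silty sand): t_1 = 12.9 × 0.22 / 0.0001302 = 21798 d
  layer 2 (clay): t_2 = 7.21 × 0.04 / 0.0001302 = 2215 d
  layer 3 (fine sand): t_3 = 1.83 × 0.23 / 0.0001302 = 3233 d
  layer 4 (karst limestone): t_4 = 7.47 × 0.14 / 0.0001302 = 8033 d
Total t = Σ t_i = 35279 days = 96.59 years.

96.6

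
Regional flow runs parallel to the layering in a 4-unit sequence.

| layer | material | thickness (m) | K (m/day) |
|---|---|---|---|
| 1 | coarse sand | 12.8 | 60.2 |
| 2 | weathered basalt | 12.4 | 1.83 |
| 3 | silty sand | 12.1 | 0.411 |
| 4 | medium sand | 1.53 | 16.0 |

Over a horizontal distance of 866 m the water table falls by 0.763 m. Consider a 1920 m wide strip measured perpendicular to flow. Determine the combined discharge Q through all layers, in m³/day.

1390

Flow is parallel to layering, so each bed carries its own Darcy discharge and the transmissivities add.
Σ(K_i·b_i) = 60.2×12.8 + 1.83×12.4 + 0.411×12.1 + 16.0×1.53 = 822.7 m²/day.
Hydraulic gradient i = Δh / L = 0.763 / 866 = 0.0008811.
Q = Σ(K_i·b_i) · W · i = 822.7 × 1920 × 0.0008811 = 1392 m³/day.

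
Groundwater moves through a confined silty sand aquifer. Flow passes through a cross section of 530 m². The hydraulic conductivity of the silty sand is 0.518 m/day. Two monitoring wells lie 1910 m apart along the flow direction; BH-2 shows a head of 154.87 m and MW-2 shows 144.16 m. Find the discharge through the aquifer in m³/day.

Hydraulic gradient i = (154.87 − 144.16) / 1910 = 10.71 / 1910 = 0.005607.
Darcy's law: Q = K · A · i = 0.5180 × 530.0 × 0.005607 = 1.539 m³/day.

1.54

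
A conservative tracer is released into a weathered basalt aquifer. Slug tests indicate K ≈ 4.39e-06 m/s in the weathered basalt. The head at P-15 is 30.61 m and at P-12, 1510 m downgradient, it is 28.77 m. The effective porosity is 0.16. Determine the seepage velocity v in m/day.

Convert K: 4.39e-06 m/s × 86400 = 0.3793 m/day.
Hydraulic gradient i = (30.61 − 28.77) / 1510 = 1.84 / 1510 = 0.001219.
Darcy flux q = K · i = 0.3793 × 0.001219 = 0.0004622 m/day.
Seepage velocity v = q / n_e = 0.0004622 / 0.16 = 0.002889 m/day.

0.00289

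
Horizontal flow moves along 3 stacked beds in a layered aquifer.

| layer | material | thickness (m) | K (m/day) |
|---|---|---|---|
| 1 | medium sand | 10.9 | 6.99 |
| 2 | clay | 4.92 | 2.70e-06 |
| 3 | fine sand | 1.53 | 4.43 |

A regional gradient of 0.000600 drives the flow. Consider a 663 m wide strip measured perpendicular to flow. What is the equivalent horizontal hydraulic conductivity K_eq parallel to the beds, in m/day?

4.78

Flow is parallel to layering, so each bed carries its own Darcy discharge and the transmissivities add.
Σ(K_i·b_i) = 6.99×10.9 + 2.70e-06×4.92 + 4.43×1.53 = 82.97 m²/day.
Total thickness b = 17.35 m, so K_eq = Σ(K_i·b_i)/b = 4.782 m/day.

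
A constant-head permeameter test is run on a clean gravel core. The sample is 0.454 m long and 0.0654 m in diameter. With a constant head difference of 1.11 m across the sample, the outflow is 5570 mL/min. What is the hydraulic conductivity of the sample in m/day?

977

Cross-sectional area A = π·(d/2)² = π × (0.0654/2)² = 0.003359 m².
Convert discharge: 5570 mL/min = 9.283e-05 m³/s.
Darcy's law rearranged: K = Q·L / (A·Δh) = 9.283e-05 × 0.454 / (0.003359 × 1.11) = 0.01130 m/s = 976.6 m/day.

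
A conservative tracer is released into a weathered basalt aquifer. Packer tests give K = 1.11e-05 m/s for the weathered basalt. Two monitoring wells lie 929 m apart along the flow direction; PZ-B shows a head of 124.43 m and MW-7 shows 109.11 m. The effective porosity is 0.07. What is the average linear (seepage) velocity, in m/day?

Convert K: 1.11e-05 m/s × 86400 = 0.9590 m/day.
Hydraulic gradient i = (124.43 − 109.11) / 929 = 15.32 / 929 = 0.01649.
Darcy flux q = K · i = 0.9590 × 0.01649 = 0.01582 m/day.
Seepage velocity v = q / n_e = 0.01582 / 0.07 = 0.2259 m/day.

0.226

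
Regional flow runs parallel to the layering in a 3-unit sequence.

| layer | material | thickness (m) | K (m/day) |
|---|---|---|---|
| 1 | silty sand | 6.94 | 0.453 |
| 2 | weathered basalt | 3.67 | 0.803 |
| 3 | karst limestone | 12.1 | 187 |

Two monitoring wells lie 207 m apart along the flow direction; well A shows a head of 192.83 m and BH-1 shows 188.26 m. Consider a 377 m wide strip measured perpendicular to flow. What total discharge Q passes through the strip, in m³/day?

Flow is parallel to layering, so each bed carries its own Darcy discharge and the transmissivities add.
Σ(K_i·b_i) = 0.453×6.94 + 0.803×3.67 + 187×12.1 = 2269 m²/day.
Hydraulic gradient i = (192.83 − 188.26) / 207 = 4.57 / 207 = 0.02208.
Q = Σ(K_i·b_i) · W · i = 2269 × 377 × 0.02208 = 18883 m³/day.

18900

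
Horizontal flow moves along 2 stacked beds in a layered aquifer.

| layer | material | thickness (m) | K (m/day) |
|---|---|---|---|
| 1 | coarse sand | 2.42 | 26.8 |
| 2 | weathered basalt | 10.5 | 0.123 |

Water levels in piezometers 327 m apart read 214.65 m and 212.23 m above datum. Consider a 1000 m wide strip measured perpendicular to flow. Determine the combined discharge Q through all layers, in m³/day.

Flow is parallel to layering, so each bed carries its own Darcy discharge and the transmissivities add.
Σ(K_i·b_i) = 26.8×2.42 + 0.123×10.5 = 66.15 m²/day.
Hydraulic gradient i = (214.65 − 212.23) / 327 = 2.42 / 327 = 0.007401.
Q = Σ(K_i·b_i) · W · i = 66.15 × 1000 × 0.007401 = 489.5 m³/day.

490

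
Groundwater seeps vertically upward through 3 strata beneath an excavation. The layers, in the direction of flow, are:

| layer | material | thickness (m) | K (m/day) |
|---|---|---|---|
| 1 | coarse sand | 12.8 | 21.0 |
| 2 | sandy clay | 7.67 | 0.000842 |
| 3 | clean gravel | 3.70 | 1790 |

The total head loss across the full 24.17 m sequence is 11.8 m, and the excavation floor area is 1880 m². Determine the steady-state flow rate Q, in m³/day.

2.44

Flow is perpendicular to layering, so the layers act in series and the equivalent K is the thickness-weighted harmonic mean.
Total thickness L = 12.8 + 7.67 + 3.70 = 24.17 m.
Σ(b_i/K_i) = 12.8/21.0 + 7.67/0.000842 + 3.70/1790 = 9110 d.
K_eq = L / Σ(b_i/K_i) = 24.17 / 9110 = 0.002653 m/day.
Q = K_eq · A · (Δh/L) = 0.002653 × 1880 × (11.8/24.17) = 2.435 m³/day.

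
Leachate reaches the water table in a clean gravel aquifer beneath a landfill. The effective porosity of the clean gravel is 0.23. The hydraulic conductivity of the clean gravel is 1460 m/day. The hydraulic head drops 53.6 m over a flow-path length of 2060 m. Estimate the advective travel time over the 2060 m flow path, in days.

12.5

Hydraulic gradient i = Δh / L = 53.6 / 2060 = 0.02602.
Darcy flux q = K · i = 1460 × 0.02602 = 37.99 m/day.
Seepage velocity v = q / n_e = 37.99 / 0.23 = 165.2 m/day.
Travel time t = L / v = 2060 / 165.2 = 12.47 days.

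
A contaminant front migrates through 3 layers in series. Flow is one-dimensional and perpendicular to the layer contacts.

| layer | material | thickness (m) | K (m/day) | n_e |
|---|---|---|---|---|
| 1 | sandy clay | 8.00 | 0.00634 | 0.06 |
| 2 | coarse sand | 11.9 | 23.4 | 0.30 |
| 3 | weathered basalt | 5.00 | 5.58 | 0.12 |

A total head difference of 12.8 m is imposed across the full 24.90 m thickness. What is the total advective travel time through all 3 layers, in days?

With flow normal to the layers, continuity requires the same specific discharge q through every layer.
Σ(b_i/K_i) = 8.00/0.00634 + 11.9/23.4 + 5.00/5.58 = 1263 d.
q = Δh / Σ(b_i/K_i) = 12.8 / 1263 = 0.01013 m/day.
In each layer the seepage velocity is v_i = q/n_i, so the layer transit time is t_i = b_i·n_i / q:
  layer 1 (sandy clay): t_1 = 8.00 × 0.06 / 0.01013 = 47.37 d
  layer 2 (coarse sand): t_2 = 11.9 × 0.30 / 0.01013 = 352.3 d
  layer 3 (weathered basalt): t_3 = 5.00 × 0.12 / 0.01013 = 59.21 d
Total t = Σ t_i = 458.9 days.

459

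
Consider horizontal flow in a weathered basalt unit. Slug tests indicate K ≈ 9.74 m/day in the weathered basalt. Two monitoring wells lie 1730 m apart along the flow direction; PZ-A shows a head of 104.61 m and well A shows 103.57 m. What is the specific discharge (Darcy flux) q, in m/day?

Hydraulic gradient i = (104.61 − 103.57) / 1730 = 1.04 / 1730 = 0.0006012.
Specific discharge q = K · i = 9.740 × 0.0006012 = 0.005855 m/day.

0.00586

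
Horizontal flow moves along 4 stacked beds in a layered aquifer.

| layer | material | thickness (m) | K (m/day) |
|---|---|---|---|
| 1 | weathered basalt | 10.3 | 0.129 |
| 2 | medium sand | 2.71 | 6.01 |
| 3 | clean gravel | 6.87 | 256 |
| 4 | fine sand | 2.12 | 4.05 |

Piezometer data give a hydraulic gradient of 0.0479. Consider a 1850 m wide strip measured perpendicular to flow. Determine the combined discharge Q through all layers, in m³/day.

158000

Flow is parallel to layering, so each bed carries its own Darcy discharge and the transmissivities add.
Σ(K_i·b_i) = 0.129×10.3 + 6.01×2.71 + 256×6.87 + 4.05×2.12 = 1785 m²/day.
Hydraulic gradient i = 0.0479.
Q = Σ(K_i·b_i) · W · i = 1785 × 1850 × 0.04790 = 1.582e+05 m³/day.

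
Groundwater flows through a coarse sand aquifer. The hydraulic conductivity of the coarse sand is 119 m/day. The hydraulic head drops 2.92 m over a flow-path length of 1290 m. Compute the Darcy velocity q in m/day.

Hydraulic gradient i = Δh / L = 2.92 / 1290 = 0.002264.
Specific discharge q = K · i = 119.0 × 0.002264 = 0.2694 m/day.

0.269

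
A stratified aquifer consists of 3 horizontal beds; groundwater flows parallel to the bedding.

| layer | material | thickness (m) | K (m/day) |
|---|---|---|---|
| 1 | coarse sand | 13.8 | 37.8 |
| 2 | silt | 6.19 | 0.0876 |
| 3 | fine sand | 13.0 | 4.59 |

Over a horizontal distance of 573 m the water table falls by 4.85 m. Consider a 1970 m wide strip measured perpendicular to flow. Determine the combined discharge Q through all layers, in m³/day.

9700

Flow is parallel to layering, so each bed carries its own Darcy discharge and the transmissivities add.
Σ(K_i·b_i) = 37.8×13.8 + 0.0876×6.19 + 4.59×13.0 = 581.9 m²/day.
Hydraulic gradient i = Δh / L = 4.85 / 573 = 0.008464.
Q = Σ(K_i·b_i) · W · i = 581.9 × 1970 × 0.008464 = 9702 m³/day.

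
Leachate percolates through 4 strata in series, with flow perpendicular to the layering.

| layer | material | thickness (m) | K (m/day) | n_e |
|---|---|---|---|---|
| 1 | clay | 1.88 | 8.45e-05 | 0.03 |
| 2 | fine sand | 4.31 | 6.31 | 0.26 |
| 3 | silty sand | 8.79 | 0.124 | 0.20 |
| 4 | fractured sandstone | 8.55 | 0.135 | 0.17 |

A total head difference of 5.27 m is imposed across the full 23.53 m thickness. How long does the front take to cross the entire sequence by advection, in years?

51.0

With flow normal to the layers, continuity requires the same specific discharge q through every layer.
Σ(b_i/K_i) = 1.88/8.45e-05 + 4.31/6.31 + 8.79/0.124 + 8.55/0.135 = 22383 d.
q = Δh / Σ(b_i/K_i) = 5.27 / 22383 = 0.0002354 m/day.
In each layer the seepage velocity is v_i = q/n_i, so the layer transit time is t_i = b_i·n_i / q:
  layer 1 (clay): t_1 = 1.88 × 0.03 / 0.0002354 = 239.5 d
  layer 2 (fine sand): t_2 = 4.31 × 0.26 / 0.0002354 = 4760 d
  layer 3 (silty sand): t_3 = 8.79 × 0.20 / 0.0002354 = 7467 d
  layer 4 (fractured sandstone): t_4 = 8.55 × 0.17 / 0.0002354 = 6173 d
Total t = Σ t_i = 18639 days = 51.03 years.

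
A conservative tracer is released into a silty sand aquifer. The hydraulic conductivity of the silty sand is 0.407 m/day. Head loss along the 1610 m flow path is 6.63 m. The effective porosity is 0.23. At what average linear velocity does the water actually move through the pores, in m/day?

Hydraulic gradient i = Δh / L = 6.63 / 1610 = 0.004118.
Darcy flux q = K · i = 0.4070 × 0.004118 = 0.001676 m/day.
Seepage velocity v = q / n_e = 0.001676 / 0.23 = 0.007287 m/day.

0.00729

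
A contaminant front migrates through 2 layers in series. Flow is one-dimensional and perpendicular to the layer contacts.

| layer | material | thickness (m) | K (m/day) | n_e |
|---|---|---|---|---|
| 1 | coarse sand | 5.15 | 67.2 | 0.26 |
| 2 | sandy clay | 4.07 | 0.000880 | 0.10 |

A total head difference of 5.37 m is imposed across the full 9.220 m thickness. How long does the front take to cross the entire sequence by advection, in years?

With flow normal to the layers, continuity requires the same specific discharge q through every layer.
Σ(b_i/K_i) = 5.15/67.2 + 4.07/0.000880 = 4625 d.
q = Δh / Σ(b_i/K_i) = 5.37 / 4625 = 0.001161 m/day.
In each layer the seepage velocity is v_i = q/n_i, so the layer transit time is t_i = b_i·n_i / q:
  layer 1 (coarse sand): t_1 = 5.15 × 0.26 / 0.001161 = 1153 d
  layer 2 (sandy clay): t_2 = 4.07 × 0.10 / 0.001161 = 350.5 d
Total t = Σ t_i = 1504 days = 4.117 years.

4.12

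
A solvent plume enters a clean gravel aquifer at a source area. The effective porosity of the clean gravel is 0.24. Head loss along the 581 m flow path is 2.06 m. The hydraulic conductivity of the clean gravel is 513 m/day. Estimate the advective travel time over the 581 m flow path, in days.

Hydraulic gradient i = Δh / L = 2.06 / 581 = 0.003546.
Darcy flux q = K · i = 513.0 × 0.003546 = 1.819 m/day.
Seepage velocity v = q / n_e = 1.819 / 0.24 = 7.579 m/day.
Travel time t = L / v = 581 / 7.579 = 76.66 days.

76.7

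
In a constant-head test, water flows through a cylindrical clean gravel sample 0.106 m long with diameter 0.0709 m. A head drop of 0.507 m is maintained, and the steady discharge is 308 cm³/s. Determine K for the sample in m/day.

Cross-sectional area A = π·(d/2)² = π × (0.0709/2)² = 0.003948 m².
Convert discharge: 308 cm³/s = 0.0003080 m³/s.
Darcy's law rearranged: K = Q·L / (A·Δh) = 0.0003080 × 0.106 / (0.003948 × 0.507) = 0.01631 m/s = 1409 m/day.

1410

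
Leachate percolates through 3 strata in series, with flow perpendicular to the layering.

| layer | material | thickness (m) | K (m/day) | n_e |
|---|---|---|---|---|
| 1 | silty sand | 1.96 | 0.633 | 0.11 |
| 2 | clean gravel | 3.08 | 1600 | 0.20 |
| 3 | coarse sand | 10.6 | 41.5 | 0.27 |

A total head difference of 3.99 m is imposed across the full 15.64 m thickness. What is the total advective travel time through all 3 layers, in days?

3.10

With flow normal to the layers, continuity requires the same specific discharge q through every layer.
Σ(b_i/K_i) = 1.96/0.633 + 3.08/1600 + 10.6/41.5 = 3.354 d.
q = Δh / Σ(b_i/K_i) = 3.99 / 3.354 = 1.190 m/day.
In each layer the seepage velocity is v_i = q/n_i, so the layer transit time is t_i = b_i·n_i / q:
  layer 1 (silty sand): t_1 = 1.96 × 0.11 / 1.190 = 0.1812 d
  layer 2 (clean gravel): t_2 = 3.08 × 0.20 / 1.190 = 0.5178 d
  layer 3 (coarse sand): t_3 = 10.6 × 0.27 / 1.190 = 2.406 d
Total t = Σ t_i = 3.105 days.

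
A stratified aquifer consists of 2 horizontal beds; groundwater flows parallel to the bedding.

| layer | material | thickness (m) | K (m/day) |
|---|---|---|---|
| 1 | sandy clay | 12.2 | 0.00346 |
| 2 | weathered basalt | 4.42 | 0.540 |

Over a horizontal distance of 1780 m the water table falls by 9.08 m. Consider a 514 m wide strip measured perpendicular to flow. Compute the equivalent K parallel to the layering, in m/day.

Flow is parallel to layering, so each bed carries its own Darcy discharge and the transmissivities add.
Σ(K_i·b_i) = 0.00346×12.2 + 0.540×4.42 = 2.429 m²/day.
Total thickness b = 16.62 m, so K_eq = Σ(K_i·b_i)/b = 0.1461 m/day.

0.146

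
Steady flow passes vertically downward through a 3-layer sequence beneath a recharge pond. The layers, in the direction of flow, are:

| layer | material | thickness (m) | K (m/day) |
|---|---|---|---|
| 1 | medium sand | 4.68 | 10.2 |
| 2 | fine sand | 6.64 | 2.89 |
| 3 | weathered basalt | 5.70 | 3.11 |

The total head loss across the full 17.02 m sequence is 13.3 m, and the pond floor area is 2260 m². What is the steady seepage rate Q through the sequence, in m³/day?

Flow is perpendicular to layering, so the layers act in series and the equivalent K is the thickness-weighted harmonic mean.
Total thickness L = 4.68 + 6.64 + 5.70 = 17.02 m.
Σ(b_i/K_i) = 4.68/10.2 + 6.64/2.89 + 5.70/3.11 = 4.589 d.
K_eq = L / Σ(b_i/K_i) = 17.02 / 4.589 = 3.709 m/day.
Q = K_eq · A · (Δh/L) = 3.709 × 2260 × (13.3/17.02) = 6550 m³/day.

6550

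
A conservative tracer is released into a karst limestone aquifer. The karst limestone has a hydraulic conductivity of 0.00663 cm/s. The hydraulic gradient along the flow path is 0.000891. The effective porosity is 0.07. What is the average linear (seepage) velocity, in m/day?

Convert K: 0.00663 cm/s × 864 = 5.728 m/day.
Hydraulic gradient i = 0.000891.
Darcy flux q = K · i = 5.728 × 0.0008910 = 0.005104 m/day.
Seepage velocity v = q / n_e = 0.005104 / 0.07 = 0.07291 m/day.

0.0729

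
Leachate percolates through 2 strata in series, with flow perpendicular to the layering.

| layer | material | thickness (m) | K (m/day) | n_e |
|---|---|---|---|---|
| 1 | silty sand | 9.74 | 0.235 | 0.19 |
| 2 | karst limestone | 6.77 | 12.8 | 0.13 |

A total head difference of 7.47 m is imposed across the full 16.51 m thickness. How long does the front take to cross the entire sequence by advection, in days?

15.3

With flow normal to the layers, continuity requires the same specific discharge q through every layer.
Σ(b_i/K_i) = 9.74/0.235 + 6.77/12.8 = 41.98 d.
q = Δh / Σ(b_i/K_i) = 7.47 / 41.98 = 0.1780 m/day.
In each layer the seepage velocity is v_i = q/n_i, so the layer transit time is t_i = b_i·n_i / q:
  layer 1 (silty sand): t_1 = 9.74 × 0.19 / 0.1780 = 10.40 d
  layer 2 (karst limestone): t_2 = 6.77 × 0.13 / 0.1780 = 4.945 d
Total t = Σ t_i = 15.34 days.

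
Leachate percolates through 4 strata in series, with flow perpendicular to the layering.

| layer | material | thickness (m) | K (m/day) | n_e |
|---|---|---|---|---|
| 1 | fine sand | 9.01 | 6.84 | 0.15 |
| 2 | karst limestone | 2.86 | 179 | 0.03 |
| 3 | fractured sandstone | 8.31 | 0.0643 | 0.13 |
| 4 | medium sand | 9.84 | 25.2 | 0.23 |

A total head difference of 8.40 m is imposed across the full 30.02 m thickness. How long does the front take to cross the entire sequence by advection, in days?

74.5

With flow normal to the layers, continuity requires the same specific discharge q through every layer.
Σ(b_i/K_i) = 9.01/6.84 + 2.86/179 + 8.31/0.0643 + 9.84/25.2 = 131.0 d.
q = Δh / Σ(b_i/K_i) = 8.40 / 131.0 = 0.06414 m/day.
In each layer the seepage velocity is v_i = q/n_i, so the layer transit time is t_i = b_i·n_i / q:
  layer 1 (fine sand): t_1 = 9.01 × 0.15 / 0.06414 = 21.07 d
  layer 2 (karst limestone): t_2 = 2.86 × 0.03 / 0.06414 = 1.338 d
  layer 3 (fractured sandstone): t_3 = 8.31 × 0.13 / 0.06414 = 16.84 d
  layer 4 (medium sand): t_4 = 9.84 × 0.23 / 0.06414 = 35.28 d
Total t = Σ t_i = 74.54 days.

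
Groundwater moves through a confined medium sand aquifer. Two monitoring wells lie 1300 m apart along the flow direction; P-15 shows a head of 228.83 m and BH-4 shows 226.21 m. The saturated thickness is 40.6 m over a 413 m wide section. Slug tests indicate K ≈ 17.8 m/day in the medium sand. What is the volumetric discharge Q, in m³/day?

Cross-sectional area A = 413 × 40.6 = 16768 m².
Hydraulic gradient i = (228.83 − 226.21) / 1300 = 2.62 / 1300 = 0.002015.
Darcy's law: Q = K · A · i = 17.80 × 16768 × 0.002015 = 601.5 m³/day.

602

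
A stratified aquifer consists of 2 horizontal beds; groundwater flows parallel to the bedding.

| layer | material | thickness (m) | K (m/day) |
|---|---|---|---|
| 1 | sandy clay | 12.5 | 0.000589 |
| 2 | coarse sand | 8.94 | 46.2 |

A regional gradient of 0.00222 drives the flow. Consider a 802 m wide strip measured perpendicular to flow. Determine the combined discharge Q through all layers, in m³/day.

735

Flow is parallel to layering, so each bed carries its own Darcy discharge and the transmissivities add.
Σ(K_i·b_i) = 0.000589×12.5 + 46.2×8.94 = 413.0 m²/day.
Hydraulic gradient i = 0.00222.
Q = Σ(K_i·b_i) · W · i = 413.0 × 802 × 0.002220 = 735.4 m³/day.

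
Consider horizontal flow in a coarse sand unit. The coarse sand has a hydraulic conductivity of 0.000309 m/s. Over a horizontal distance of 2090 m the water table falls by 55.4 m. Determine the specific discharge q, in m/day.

Convert K: 0.000309 m/s × 86400 = 26.70 m/day.
Hydraulic gradient i = Δh / L = 55.4 / 2090 = 0.02651.
Specific discharge q = K · i = 26.70 × 0.02651 = 0.7077 m/day.

0.708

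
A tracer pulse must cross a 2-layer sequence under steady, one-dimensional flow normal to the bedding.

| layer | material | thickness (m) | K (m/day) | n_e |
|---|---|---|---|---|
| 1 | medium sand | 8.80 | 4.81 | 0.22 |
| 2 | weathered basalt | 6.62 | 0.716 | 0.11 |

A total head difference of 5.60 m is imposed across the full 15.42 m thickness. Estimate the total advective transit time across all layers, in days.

With flow normal to the layers, continuity requires the same specific discharge q through every layer.
Σ(b_i/K_i) = 8.80/4.81 + 6.62/0.716 = 11.08 d.
q = Δh / Σ(b_i/K_i) = 5.60 / 11.08 = 0.5056 m/day.
In each layer the seepage velocity is v_i = q/n_i, so the layer transit time is t_i = b_i·n_i / q:
  layer 1 (medium sand): t_1 = 8.80 × 0.22 / 0.5056 = 3.829 d
  layer 2 (weathered basalt): t_2 = 6.62 × 0.11 / 0.5056 = 1.440 d
Total t = Σ t_i = 5.269 days.

5.27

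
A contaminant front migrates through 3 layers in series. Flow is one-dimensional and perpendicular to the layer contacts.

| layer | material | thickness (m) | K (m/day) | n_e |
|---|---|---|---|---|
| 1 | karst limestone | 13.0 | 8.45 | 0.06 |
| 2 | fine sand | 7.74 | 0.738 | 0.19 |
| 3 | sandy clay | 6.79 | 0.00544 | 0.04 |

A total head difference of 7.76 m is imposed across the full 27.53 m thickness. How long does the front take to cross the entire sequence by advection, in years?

1.12

With flow normal to the layers, continuity requires the same specific discharge q through every layer.
Σ(b_i/K_i) = 13.0/8.45 + 7.74/0.738 + 6.79/0.00544 = 1260 d.
q = Δh / Σ(b_i/K_i) = 7.76 / 1260 = 0.006158 m/day.
In each layer the seepage velocity is v_i = q/n_i, so the layer transit time is t_i = b_i·n_i / q:
  layer 1 (karst limestone): t_1 = 13.0 × 0.06 / 0.006158 = 126.7 d
  layer 2 (fine sand): t_2 = 7.74 × 0.19 / 0.006158 = 238.8 d
  layer 3 (sandy clay): t_3 = 6.79 × 0.04 / 0.006158 = 44.11 d
Total t = Σ t_i = 409.6 days = 1.121 years.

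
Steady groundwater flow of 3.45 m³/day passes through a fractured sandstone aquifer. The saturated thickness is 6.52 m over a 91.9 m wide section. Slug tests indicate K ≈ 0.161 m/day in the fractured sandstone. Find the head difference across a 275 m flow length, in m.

Cross-sectional area A = 91.9 × 6.52 = 599.2 m².
From Q = K·A·i, i = Q / (K·A) = 3.45 / (0.1610 × 599.2) = 0.03576.
Head loss Δh = i · L = 0.03576 × 275 = 9.835 m.

9.83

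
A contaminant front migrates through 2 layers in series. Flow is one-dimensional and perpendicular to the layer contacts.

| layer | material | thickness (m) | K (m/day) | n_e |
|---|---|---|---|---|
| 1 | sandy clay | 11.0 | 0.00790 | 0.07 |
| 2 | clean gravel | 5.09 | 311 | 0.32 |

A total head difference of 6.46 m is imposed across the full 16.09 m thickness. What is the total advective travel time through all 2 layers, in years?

1.42

With flow normal to the layers, continuity requires the same specific discharge q through every layer.
Σ(b_i/K_i) = 11.0/0.00790 + 5.09/311 = 1392 d.
q = Δh / Σ(b_i/K_i) = 6.46 / 1392 = 0.004639 m/day.
In each layer the seepage velocity is v_i = q/n_i, so the layer transit time is t_i = b_i·n_i / q:
  layer 1 (sandy clay): t_1 = 11.0 × 0.07 / 0.004639 = 166.0 d
  layer 2 (clean gravel): t_2 = 5.09 × 0.32 / 0.004639 = 351.1 d
Total t = Σ t_i = 517.0 days = 1.416 years.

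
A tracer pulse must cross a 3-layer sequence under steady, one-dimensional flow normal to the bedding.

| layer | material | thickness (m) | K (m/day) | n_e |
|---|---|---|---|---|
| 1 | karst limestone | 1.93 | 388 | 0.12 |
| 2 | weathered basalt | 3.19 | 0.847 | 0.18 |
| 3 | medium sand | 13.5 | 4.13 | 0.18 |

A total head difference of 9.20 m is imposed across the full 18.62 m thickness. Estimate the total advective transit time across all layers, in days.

2.48

With flow normal to the layers, continuity requires the same specific discharge q through every layer.
Σ(b_i/K_i) = 1.93/388 + 3.19/0.847 + 13.5/4.13 = 7.040 d.
q = Δh / Σ(b_i/K_i) = 9.20 / 7.040 = 1.307 m/day.
In each layer the seepage velocity is v_i = q/n_i, so the layer transit time is t_i = b_i·n_i / q:
  layer 1 (karst limestone): t_1 = 1.93 × 0.12 / 1.307 = 0.1772 d
  layer 2 (weathered basalt): t_2 = 3.19 × 0.18 / 1.307 = 0.4394 d
  layer 3 (medium sand): t_3 = 13.5 × 0.18 / 1.307 = 1.859 d
Total t = Σ t_i = 2.476 days.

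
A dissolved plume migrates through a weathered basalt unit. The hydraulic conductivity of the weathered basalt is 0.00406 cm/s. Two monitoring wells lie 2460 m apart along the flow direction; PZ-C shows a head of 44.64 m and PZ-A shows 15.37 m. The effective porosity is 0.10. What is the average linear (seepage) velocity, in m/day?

Convert K: 0.00406 cm/s × 864 = 3.508 m/day.
Hydraulic gradient i = (44.64 − 15.37) / 2460 = 29.27 / 2460 = 0.01190.
Darcy flux q = K · i = 3.508 × 0.01190 = 0.04174 m/day.
Seepage velocity v = q / n_e = 0.04174 / 0.10 = 0.4174 m/day.

0.417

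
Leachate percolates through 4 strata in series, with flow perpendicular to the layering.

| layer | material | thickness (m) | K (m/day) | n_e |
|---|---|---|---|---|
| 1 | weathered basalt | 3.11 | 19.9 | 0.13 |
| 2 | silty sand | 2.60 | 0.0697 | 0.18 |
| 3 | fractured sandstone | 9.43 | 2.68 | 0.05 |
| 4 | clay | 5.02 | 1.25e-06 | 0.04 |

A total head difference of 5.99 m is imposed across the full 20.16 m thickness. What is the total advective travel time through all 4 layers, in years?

With flow normal to the layers, continuity requires the same specific discharge q through every layer.
Σ(b_i/K_i) = 3.11/19.9 + 2.60/0.0697 + 9.43/2.68 + 5.02/1.25e-06 = 4.016e+06 d.
q = Δh / Σ(b_i/K_i) = 5.99 / 4.016e+06 = 1.492e-06 m/day.
In each layer the seepage velocity is v_i = q/n_i, so the layer transit time is t_i = b_i·n_i / q:
  layer 1 (weathered basalt): t_1 = 3.11 × 0.13 / 1.492e-06 = 2.711e+05 d
  layer 2 (silty sand): t_2 = 2.60 × 0.18 / 1.492e-06 = 3.138e+05 d
  layer 3 (fractured sandstone): t_3 = 9.43 × 0.05 / 1.492e-06 = 3.161e+05 d
  layer 4 (clay): t_4 = 5.02 × 0.04 / 1.492e-06 = 1.346e+05 d
Total t = Σ t_i = 1.036e+06 days = 2835 years.

2840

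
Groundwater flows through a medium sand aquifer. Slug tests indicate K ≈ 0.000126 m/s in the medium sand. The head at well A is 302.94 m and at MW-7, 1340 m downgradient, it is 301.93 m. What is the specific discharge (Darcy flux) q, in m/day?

0.00821

Convert K: 0.000126 m/s × 86400 = 10.89 m/day.
Hydraulic gradient i = (302.94 − 301.93) / 1340 = 1.01 / 1340 = 0.0007537.
Specific discharge q = K · i = 10.89 × 0.0007537 = 0.008205 m/day.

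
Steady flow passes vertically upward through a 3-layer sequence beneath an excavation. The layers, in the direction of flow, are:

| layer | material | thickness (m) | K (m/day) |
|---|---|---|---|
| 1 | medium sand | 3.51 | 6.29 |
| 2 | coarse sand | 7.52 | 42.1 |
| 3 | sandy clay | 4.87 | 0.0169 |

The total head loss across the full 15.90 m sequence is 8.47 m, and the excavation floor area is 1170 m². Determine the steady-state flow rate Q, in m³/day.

34.3

Flow is perpendicular to layering, so the layers act in series and the equivalent K is the thickness-weighted harmonic mean.
Total thickness L = 3.51 + 7.52 + 4.87 = 15.90 m.
Σ(b_i/K_i) = 3.51/6.29 + 7.52/42.1 + 4.87/0.0169 = 288.9 d.
K_eq = L / Σ(b_i/K_i) = 15.90 / 288.9 = 0.05504 m/day.
Q = K_eq · A · (Δh/L) = 0.05504 × 1170 × (8.47/15.90) = 34.30 m³/day.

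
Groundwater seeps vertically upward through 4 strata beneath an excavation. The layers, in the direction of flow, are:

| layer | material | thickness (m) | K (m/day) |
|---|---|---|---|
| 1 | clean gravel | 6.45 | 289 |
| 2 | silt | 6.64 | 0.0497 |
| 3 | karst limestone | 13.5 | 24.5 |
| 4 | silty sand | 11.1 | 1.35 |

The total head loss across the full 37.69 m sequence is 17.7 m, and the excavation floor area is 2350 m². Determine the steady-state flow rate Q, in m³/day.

Flow is perpendicular to layering, so the layers act in series and the equivalent K is the thickness-weighted harmonic mean.
Total thickness L = 6.45 + 6.64 + 13.5 + 11.1 = 37.69 m.
Σ(b_i/K_i) = 6.45/289 + 6.64/0.0497 + 13.5/24.5 + 11.1/1.35 = 142.4 d.
K_eq = L / Σ(b_i/K_i) = 37.69 / 142.4 = 0.2647 m/day.
Q = K_eq · A · (Δh/L) = 0.2647 × 2350 × (17.7/37.69) = 292.1 m³/day.

292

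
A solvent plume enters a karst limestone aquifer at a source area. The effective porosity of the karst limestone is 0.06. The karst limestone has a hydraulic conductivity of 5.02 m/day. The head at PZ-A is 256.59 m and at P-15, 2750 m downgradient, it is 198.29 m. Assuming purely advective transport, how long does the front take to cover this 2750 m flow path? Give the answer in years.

Hydraulic gradient i = (256.59 − 198.29) / 2750 = 58.3 / 2750 = 0.02120.
Darcy flux q = K · i = 5.020 × 0.02120 = 0.1064 m/day.
Seepage velocity v = q / n_e = 0.1064 / 0.06 = 1.774 m/day.
Travel time t = L / v = 2750 / 1.774 = 1550 days = 4.245 years.

4.24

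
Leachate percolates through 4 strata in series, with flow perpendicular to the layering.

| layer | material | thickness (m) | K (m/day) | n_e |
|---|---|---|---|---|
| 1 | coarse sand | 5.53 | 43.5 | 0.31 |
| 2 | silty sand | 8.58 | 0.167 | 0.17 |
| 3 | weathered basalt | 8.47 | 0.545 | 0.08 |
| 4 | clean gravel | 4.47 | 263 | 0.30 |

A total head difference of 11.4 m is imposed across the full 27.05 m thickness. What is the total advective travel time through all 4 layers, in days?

With flow normal to the layers, continuity requires the same specific discharge q through every layer.
Σ(b_i/K_i) = 5.53/43.5 + 8.58/0.167 + 8.47/0.545 + 4.47/263 = 67.06 d.
q = Δh / Σ(b_i/K_i) = 11.4 / 67.06 = 0.1700 m/day.
In each layer the seepage velocity is v_i = q/n_i, so the layer transit time is t_i = b_i·n_i / q:
  layer 1 (coarse sand): t_1 = 5.53 × 0.31 / 0.1700 = 10.08 d
  layer 2 (silty sand): t_2 = 8.58 × 0.17 / 0.1700 = 8.580 d
  layer 3 (weathered basalt): t_3 = 8.47 × 0.08 / 0.1700 = 3.986 d
  layer 4 (clean gravel): t_4 = 4.47 × 0.30 / 0.1700 = 7.889 d
Total t = Σ t_i = 30.54 days.

30.5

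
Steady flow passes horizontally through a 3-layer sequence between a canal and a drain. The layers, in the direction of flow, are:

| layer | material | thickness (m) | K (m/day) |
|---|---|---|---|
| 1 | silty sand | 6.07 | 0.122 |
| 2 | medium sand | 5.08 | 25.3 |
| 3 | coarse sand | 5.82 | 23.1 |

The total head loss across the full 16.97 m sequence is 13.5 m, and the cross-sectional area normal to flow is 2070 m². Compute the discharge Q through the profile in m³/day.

Flow is perpendicular to layering, so the layers act in series and the equivalent K is the thickness-weighted harmonic mean.
Total thickness L = 6.07 + 5.08 + 5.82 = 16.97 m.
Σ(b_i/K_i) = 6.07/0.122 + 5.08/25.3 + 5.82/23.1 = 50.21 d.
K_eq = L / Σ(b_i/K_i) = 16.97 / 50.21 = 0.3380 m/day.
Q = K_eq · A · (Δh/L) = 0.3380 × 2070 × (13.5/16.97) = 556.6 m³/day.

557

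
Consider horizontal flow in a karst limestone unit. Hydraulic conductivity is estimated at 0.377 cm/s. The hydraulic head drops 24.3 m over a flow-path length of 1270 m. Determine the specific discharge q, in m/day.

6.23

Convert K: 0.377 cm/s × 864 = 325.7 m/day.
Hydraulic gradient i = Δh / L = 24.3 / 1270 = 0.01913.
Specific discharge q = K · i = 325.7 × 0.01913 = 6.232 m/day.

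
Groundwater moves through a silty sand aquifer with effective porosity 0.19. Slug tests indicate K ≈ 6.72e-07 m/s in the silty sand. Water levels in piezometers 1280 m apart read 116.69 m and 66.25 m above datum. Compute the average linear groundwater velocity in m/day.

Convert K: 6.72e-07 m/s × 86400 = 0.05806 m/day.
Hydraulic gradient i = (116.69 − 66.25) / 1280 = 50.44 / 1280 = 0.03941.
Darcy flux q = K · i = 0.05806 × 0.03941 = 0.002288 m/day.
Seepage velocity v = q / n_e = 0.002288 / 0.19 = 0.01204 m/day.

0.0120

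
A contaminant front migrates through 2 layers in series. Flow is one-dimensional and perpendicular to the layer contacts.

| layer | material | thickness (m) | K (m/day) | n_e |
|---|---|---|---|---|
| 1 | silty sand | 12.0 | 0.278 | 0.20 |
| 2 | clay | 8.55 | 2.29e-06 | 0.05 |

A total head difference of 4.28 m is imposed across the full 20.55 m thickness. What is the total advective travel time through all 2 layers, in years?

With flow normal to the layers, continuity requires the same specific discharge q through every layer.
Σ(b_i/K_i) = 12.0/0.278 + 8.55/2.29e-06 = 3.734e+06 d.
q = Δh / Σ(b_i/K_i) = 4.28 / 3.734e+06 = 1.146e-06 m/day.
In each layer the seepage velocity is v_i = q/n_i, so the layer transit time is t_i = b_i·n_i / q:
  layer 1 (silty sand): t_1 = 12.0 × 0.20 / 1.146e-06 = 2.094e+06 d
  layer 2 (clay): t_2 = 8.55 × 0.05 / 1.146e-06 = 3.729e+05 d
Total t = Σ t_i = 2.467e+06 days = 6753 years.

6750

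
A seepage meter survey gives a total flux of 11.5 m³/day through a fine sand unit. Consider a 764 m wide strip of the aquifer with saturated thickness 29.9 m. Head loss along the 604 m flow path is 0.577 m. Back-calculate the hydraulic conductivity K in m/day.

0.527

Cross-sectional area A = 764 × 29.9 = 22844 m².
Hydraulic gradient i = Δh / L = 0.577 / 604 = 0.0009553.
From Q = K·A·i, K = Q / (A·i) = 11.5 / (22844 × 0.0009553) = 0.5270 m/day.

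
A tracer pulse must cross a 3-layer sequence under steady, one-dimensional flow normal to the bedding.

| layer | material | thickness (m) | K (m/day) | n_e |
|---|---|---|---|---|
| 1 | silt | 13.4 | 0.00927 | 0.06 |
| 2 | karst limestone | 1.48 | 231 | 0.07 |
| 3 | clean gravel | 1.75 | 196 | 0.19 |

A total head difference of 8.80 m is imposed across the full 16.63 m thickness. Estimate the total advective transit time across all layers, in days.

204

With flow normal to the layers, continuity requires the same specific discharge q through every layer.
Σ(b_i/K_i) = 13.4/0.00927 + 1.48/231 + 1.75/196 = 1446 d.
q = Δh / Σ(b_i/K_i) = 8.80 / 1446 = 0.006088 m/day.
In each layer the seepage velocity is v_i = q/n_i, so the layer transit time is t_i = b_i·n_i / q:
  layer 1 (silt): t_1 = 13.4 × 0.06 / 0.006088 = 132.1 d
  layer 2 (karst limestone): t_2 = 1.48 × 0.07 / 0.006088 = 17.02 d
  layer 3 (clean gravel): t_3 = 1.75 × 0.19 / 0.006088 = 54.62 d
Total t = Σ t_i = 203.7 days.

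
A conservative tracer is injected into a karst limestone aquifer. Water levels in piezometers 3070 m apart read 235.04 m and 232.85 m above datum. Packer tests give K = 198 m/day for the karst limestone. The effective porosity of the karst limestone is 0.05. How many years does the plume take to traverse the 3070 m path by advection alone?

2.98

Hydraulic gradient i = (235.04 − 232.85) / 3070 = 2.19 / 3070 = 0.0007134.
Darcy flux q = K · i = 198.0 × 0.0007134 = 0.1412 m/day.
Seepage velocity v = q / n_e = 0.1412 / 0.05 = 2.825 m/day.
Travel time t = L / v = 3070 / 2.825 = 1087 days = 2.975 years.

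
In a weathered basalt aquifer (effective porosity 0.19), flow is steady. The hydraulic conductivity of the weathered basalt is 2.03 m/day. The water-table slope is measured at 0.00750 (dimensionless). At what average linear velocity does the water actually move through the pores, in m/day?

0.0801

Hydraulic gradient i = 0.00750.
Darcy flux q = K · i = 2.030 × 0.007500 = 0.01522 m/day.
Seepage velocity v = q / n_e = 0.01522 / 0.19 = 0.08013 m/day.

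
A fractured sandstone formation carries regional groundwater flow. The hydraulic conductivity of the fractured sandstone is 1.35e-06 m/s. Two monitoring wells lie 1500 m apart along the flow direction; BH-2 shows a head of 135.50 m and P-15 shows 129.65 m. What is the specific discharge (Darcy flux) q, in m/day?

0.000455

Convert K: 1.35e-06 m/s × 86400 = 0.1166 m/day.
Hydraulic gradient i = (135.50 − 129.65) / 1500 = 5.85 / 1500 = 0.003900.
Specific discharge q = K · i = 0.1166 × 0.003900 = 0.0004549 m/day.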